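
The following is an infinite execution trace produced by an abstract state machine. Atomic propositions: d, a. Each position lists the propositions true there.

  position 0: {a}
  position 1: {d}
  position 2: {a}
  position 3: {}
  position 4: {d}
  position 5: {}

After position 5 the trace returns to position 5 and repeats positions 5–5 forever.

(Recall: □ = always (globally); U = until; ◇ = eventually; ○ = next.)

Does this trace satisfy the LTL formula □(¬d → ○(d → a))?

¬d → ○(d → a) must hold at every position from 0 onward. It fails at position 0, so □(¬d → ○(d → a)) is false.
Positions where ¬d holds: 0, 2, 3, 5.
Check ○(d → a) at each: 0→fails, 2→ok, 3→fails, 5→ok.

Violated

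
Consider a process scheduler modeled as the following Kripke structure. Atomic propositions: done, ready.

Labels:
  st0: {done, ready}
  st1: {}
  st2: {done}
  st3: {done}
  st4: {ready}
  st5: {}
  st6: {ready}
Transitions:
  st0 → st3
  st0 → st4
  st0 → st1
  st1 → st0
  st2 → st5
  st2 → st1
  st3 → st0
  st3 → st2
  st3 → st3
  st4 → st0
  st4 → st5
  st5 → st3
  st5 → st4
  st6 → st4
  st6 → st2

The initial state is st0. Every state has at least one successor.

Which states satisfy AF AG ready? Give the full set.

States satisfying AG ready: ∅.
States satisfying AF AG ready: ∅.

none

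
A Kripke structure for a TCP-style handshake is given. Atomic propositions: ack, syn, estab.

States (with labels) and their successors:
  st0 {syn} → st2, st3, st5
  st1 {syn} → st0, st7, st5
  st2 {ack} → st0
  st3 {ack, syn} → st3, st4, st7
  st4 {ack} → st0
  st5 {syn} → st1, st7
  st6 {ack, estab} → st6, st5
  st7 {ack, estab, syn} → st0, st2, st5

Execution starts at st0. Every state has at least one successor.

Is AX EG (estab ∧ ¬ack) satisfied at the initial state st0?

States satisfying EG (estab ∧ ¬ack): ∅.
States satisfying AX EG (estab ∧ ¬ack): ∅.
st0 ∉ Sat(AX EG (estab ∧ ¬ack)).

No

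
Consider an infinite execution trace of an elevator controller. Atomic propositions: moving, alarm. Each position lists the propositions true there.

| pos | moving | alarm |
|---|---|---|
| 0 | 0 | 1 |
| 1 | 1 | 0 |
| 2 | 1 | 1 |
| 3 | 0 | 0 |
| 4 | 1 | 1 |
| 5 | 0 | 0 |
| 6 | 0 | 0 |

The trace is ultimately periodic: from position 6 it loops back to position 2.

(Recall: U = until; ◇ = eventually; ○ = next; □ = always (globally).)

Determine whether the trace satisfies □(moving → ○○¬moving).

moving → ○○¬moving must hold at every position from 0 onward. It fails at position 2, so □(moving → ○○¬moving) is false.
Positions where moving holds: 1, 2, 4.
Check ○○¬moving at each: 1→ok, 2→fails, 4→ok.

Violated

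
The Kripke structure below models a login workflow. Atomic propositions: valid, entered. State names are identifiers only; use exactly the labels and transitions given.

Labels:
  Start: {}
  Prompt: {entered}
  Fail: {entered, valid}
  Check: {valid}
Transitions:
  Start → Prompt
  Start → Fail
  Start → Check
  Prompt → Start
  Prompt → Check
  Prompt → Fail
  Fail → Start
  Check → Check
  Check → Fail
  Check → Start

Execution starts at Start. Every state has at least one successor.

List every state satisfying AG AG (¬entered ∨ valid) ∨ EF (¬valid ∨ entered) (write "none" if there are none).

States satisfying AG (¬entered ∨ valid): ∅.
States satisfying AG AG (¬entered ∨ valid): ∅.
States satisfying ¬valid ∨ entered: {Start, Prompt, Fail}.
States satisfying EF (¬valid ∨ entered): {Start, Prompt, Fail, Check}.
States satisfying AG AG (¬entered ∨ valid) ∨ EF (¬valid ∨ entered): {Start, Prompt, Fail, Check}.

{Start, Prompt, Fail, Check}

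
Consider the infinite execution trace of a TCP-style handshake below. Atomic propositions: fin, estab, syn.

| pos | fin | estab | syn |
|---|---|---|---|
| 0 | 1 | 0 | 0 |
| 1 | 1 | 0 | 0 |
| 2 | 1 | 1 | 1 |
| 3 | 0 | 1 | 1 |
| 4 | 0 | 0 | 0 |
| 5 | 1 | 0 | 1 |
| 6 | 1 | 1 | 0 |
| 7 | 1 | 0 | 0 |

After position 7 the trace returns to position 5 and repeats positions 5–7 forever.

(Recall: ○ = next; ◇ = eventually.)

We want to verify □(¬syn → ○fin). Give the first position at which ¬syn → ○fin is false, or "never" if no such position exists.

¬syn → ○fin holds at every position 0..7, and those are all the positions the trace ever visits, so the invariant □(¬syn → ○fin) is never violated.

never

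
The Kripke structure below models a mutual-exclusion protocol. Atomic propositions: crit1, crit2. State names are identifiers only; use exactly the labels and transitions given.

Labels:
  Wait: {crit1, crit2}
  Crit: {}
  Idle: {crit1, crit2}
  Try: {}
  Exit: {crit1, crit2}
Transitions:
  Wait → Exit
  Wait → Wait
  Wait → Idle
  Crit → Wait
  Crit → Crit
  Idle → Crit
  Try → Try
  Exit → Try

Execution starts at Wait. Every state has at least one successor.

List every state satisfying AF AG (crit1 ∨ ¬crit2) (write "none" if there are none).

States satisfying AG (crit1 ∨ ¬crit2): {Wait, Crit, Idle, Try, Exit}.
States satisfying AF AG (crit1 ∨ ¬crit2): {Wait, Crit, Idle, Try, Exit}.

{Wait, Crit, Idle, Try, Exit}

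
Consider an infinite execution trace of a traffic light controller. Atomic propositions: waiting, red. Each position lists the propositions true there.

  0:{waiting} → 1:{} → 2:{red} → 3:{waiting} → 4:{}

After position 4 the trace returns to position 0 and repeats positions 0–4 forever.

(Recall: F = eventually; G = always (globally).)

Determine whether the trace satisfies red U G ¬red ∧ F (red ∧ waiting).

Walking from position 0: at position 0, G ¬red has not yet held and red fails, so red U G ¬red is false.
red ∧ waiting is false at every position 0..4, so it never becomes true and F (red ∧ waiting) fails.
At position 0: red U G ¬red is false; F (red ∧ waiting) is false; so red U G ¬red ∧ F (red ∧ waiting) is false.

Violated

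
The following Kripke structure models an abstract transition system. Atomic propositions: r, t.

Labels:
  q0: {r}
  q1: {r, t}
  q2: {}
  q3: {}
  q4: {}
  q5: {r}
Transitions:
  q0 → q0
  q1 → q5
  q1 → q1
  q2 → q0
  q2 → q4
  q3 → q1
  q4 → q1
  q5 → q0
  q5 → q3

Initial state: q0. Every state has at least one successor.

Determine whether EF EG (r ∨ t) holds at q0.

States satisfying EG (r ∨ t): {q0, q1, q5}.
States satisfying EF EG (r ∨ t): {q0, q1, q2, q3, q4, q5}.
Some path from q0 reaches a state where EG (r ∨ t) holds.
q0 ∈ Sat(EF EG (r ∨ t)).

Satisfied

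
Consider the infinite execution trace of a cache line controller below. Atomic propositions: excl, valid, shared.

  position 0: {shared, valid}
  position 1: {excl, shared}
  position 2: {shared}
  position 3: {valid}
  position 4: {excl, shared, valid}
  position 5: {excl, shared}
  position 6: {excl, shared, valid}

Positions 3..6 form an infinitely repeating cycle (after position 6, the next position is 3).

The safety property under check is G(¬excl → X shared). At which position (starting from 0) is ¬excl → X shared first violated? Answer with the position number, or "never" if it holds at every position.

2

Check ¬excl → X shared at each position in order: 0 ✓, 1 ✓.
At position 2 the labels are {shared} and the next position 3 has {valid}, so ¬excl → X shared is false there. This is the first violation.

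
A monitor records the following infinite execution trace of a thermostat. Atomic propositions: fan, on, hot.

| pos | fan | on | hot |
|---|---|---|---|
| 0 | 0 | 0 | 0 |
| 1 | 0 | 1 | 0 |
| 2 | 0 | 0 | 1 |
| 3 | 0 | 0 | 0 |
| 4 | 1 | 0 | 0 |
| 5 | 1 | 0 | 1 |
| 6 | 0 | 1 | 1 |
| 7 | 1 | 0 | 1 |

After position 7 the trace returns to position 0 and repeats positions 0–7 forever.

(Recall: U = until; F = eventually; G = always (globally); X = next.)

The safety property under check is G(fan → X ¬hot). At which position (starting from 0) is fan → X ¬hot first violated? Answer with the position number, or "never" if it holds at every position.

4

Check fan → X ¬hot at each position in order: 0 ✓, 1 ✓, 2 ✓, 3 ✓.
At position 4 the labels are {fan} and the next position 5 has {fan, hot}, so fan → X ¬hot is false there. This is the first violation.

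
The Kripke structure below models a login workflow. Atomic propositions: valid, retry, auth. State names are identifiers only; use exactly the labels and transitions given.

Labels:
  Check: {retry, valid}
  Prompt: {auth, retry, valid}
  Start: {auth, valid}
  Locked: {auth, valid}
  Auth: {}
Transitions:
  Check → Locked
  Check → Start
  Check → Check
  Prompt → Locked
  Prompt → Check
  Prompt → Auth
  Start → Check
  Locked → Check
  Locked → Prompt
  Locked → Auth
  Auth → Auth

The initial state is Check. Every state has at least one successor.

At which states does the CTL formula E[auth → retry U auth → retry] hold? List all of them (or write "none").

{Check, Prompt, Auth}

States satisfying auth → retry: {Check, Prompt, Auth}.
States satisfying E[auth → retry U auth → retry]: {Check, Prompt, Auth}.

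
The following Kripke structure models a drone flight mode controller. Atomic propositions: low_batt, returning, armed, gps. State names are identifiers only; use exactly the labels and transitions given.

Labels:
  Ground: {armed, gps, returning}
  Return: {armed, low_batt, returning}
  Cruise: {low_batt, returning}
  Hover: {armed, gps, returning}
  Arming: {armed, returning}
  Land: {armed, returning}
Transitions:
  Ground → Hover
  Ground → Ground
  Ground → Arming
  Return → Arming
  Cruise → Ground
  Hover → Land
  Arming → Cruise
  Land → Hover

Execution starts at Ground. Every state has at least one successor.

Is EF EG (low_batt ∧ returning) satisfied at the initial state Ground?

States satisfying EG (low_batt ∧ returning): ∅.
States satisfying EF EG (low_batt ∧ returning): ∅.
No suitable path/successor from Ground witnesses the formula.
Ground ∉ Sat(EF EG (low_batt ∧ returning)).

Violated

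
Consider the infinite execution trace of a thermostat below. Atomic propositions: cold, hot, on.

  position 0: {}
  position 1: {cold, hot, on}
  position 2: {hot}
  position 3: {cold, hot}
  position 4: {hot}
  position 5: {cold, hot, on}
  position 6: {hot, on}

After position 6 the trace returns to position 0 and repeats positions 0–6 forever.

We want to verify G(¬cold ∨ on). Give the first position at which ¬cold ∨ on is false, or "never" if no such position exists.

Check ¬cold ∨ on at each position in order: 0 ✓, 1 ✓, 2 ✓.
At position 3 the labels are {cold, hot}, so ¬cold ∨ on is false there. This is the first violation.

3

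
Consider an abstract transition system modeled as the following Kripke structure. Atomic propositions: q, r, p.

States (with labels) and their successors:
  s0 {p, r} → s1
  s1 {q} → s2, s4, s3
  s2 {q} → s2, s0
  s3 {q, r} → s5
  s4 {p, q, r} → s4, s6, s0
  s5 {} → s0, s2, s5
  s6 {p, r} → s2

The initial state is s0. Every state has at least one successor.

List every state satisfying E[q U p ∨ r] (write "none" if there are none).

{s0, s1, s2, s3, s4, s6}

States satisfying q: {s1, s2, s3, s4}.
States satisfying p ∨ r: {s0, s3, s4, s6}.
States satisfying E[q U p ∨ r]: {s0, s1, s2, s3, s4, s6}.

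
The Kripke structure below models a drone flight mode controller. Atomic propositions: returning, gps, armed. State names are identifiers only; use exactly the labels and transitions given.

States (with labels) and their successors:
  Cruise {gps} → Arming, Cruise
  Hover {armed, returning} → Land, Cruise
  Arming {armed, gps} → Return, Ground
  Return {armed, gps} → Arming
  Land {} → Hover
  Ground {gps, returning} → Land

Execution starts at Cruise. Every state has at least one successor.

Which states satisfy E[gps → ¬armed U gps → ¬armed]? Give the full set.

{Cruise, Hover, Land, Ground}

States satisfying gps → ¬armed: {Cruise, Hover, Land, Ground}.
States satisfying E[gps → ¬armed U gps → ¬armed]: {Cruise, Hover, Land, Ground}.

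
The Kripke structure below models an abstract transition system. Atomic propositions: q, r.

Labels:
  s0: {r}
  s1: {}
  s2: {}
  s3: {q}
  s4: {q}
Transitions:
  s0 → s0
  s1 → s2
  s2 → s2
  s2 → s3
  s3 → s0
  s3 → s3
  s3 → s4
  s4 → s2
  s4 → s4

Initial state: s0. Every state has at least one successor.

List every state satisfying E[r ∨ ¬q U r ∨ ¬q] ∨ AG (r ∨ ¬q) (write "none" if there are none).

States satisfying r ∨ ¬q: {s0, s1, s2}.
States satisfying E[r ∨ ¬q U r ∨ ¬q]: {s0, s1, s2}.
States satisfying AG (r ∨ ¬q): {s0}.
States satisfying E[r ∨ ¬q U r ∨ ¬q] ∨ AG (r ∨ ¬q): {s0, s1, s2}.

{s0, s1, s2}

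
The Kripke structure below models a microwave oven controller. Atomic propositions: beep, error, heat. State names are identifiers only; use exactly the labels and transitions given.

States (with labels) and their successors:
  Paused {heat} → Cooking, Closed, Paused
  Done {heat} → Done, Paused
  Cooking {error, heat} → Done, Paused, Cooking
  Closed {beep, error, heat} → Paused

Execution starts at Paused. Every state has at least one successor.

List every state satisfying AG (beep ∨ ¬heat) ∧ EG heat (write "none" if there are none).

States satisfying beep ∨ ¬heat: {Closed}.
States satisfying AG (beep ∨ ¬heat): ∅.
States satisfying heat: {Paused, Done, Cooking, Closed}.
States satisfying EG heat: {Paused, Done, Cooking, Closed}.
States satisfying AG (beep ∨ ¬heat) ∧ EG heat: ∅.

none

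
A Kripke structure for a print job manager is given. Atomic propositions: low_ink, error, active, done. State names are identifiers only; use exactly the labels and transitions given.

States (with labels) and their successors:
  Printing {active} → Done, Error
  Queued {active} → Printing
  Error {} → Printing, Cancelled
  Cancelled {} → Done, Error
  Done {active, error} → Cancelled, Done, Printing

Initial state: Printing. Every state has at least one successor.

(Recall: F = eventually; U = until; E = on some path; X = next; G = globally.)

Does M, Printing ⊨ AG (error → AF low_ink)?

Does not hold

States satisfying error → AF low_ink: {Printing, Queued, Error, Cancelled}.
States satisfying AG (error → AF low_ink): ∅.
Done is reachable from Printing and violates error → AF low_ink, so AG fails at Printing.
Printing ∉ Sat(AG (error → AF low_ink)).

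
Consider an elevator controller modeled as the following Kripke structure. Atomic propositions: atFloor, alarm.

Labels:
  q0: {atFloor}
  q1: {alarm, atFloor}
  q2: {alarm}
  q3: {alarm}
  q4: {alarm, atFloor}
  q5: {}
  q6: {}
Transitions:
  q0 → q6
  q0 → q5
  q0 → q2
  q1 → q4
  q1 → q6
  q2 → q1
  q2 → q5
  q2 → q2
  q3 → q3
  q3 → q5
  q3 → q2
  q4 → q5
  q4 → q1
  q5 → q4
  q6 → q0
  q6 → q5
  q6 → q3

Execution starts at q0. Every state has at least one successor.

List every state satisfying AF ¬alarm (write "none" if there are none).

States satisfying ¬alarm: {q0, q5, q6}.
States satisfying AF ¬alarm: {q0, q5, q6}.

{q0, q5, q6}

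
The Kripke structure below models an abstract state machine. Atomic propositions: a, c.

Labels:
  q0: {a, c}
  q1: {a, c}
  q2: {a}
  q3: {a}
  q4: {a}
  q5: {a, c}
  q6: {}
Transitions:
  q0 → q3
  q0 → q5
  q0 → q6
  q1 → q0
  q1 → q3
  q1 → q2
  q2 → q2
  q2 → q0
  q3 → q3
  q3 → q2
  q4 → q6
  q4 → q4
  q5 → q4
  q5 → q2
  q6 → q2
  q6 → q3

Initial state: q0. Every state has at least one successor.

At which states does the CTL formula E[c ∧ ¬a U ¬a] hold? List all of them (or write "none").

States satisfying c ∧ ¬a: ∅.
States satisfying ¬a: {q6}.
States satisfying E[c ∧ ¬a U ¬a]: {q6}.

{q6}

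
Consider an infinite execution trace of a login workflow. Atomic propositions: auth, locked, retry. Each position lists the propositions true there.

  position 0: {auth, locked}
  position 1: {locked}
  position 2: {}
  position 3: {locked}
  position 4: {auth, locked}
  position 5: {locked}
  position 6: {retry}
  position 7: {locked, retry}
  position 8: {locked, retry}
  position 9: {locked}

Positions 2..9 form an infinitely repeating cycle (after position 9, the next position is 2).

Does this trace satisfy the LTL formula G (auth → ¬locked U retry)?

Violated

auth → ¬locked U retry must hold at every position from 0 onward. It fails at position 0, so G (auth → ¬locked U retry) is false.
Positions where auth holds: 0, 4.
Check ¬locked U retry at each: 0→fails, 4→fails.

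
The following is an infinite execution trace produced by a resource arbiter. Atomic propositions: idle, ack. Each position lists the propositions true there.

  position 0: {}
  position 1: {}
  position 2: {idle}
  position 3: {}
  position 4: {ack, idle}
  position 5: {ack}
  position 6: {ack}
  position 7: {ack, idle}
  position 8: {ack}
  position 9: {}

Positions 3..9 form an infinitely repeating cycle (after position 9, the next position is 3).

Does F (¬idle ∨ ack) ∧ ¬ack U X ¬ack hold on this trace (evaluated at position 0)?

Yes

¬idle ∨ ack holds at position 0, which is reachable from 0, so F (¬idle ∨ ack) holds.
Walking from position 0: X ¬ack first holds at position 0, and ¬ack holds at every earlier position along the way, so ¬ack U X ¬ack holds.
At position 0: F (¬idle ∨ ack) is true; ¬ack U X ¬ack is true; so F (¬idle ∨ ack) ∧ ¬ack U X ¬ack is true.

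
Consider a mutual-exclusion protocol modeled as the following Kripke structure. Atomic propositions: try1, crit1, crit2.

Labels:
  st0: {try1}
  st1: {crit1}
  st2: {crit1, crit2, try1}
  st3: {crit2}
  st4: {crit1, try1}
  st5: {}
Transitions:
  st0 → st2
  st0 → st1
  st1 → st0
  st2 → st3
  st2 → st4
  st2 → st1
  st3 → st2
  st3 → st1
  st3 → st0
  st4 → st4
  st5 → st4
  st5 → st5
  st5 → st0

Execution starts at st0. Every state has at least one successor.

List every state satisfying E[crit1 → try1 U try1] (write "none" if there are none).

States satisfying crit1 → try1: {st0, st2, st3, st4, st5}.
States satisfying try1: {st0, st2, st4}.
States satisfying E[crit1 → try1 U try1]: {st0, st2, st3, st4, st5}.

{st0, st2, st3, st4, st5}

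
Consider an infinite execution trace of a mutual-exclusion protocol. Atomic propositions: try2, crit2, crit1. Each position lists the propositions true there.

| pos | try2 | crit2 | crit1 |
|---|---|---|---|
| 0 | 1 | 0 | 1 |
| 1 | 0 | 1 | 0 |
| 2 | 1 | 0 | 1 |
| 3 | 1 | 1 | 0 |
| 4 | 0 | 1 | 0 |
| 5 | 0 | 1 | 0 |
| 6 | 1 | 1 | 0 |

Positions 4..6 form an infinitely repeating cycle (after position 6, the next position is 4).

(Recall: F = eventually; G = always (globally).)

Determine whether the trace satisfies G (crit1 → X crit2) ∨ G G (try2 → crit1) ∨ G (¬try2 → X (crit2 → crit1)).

Yes

crit1 → X crit2 holds at every position 0..6, and those are all positions ever visited, so G (crit1 → X crit2) holds.
Positions where crit1 holds: 0, 2.
Check X crit2 at each: 0→ok, 2→ok.
At position 0: G (crit1 → X crit2) is true; G G (try2 → crit1) ∨ G (¬try2 → X (crit2 → crit1)) is false; so G (crit1 → X crit2) ∨ G G (try2 → crit1) ∨ G (¬try2 → X (crit2 → crit1)) is true.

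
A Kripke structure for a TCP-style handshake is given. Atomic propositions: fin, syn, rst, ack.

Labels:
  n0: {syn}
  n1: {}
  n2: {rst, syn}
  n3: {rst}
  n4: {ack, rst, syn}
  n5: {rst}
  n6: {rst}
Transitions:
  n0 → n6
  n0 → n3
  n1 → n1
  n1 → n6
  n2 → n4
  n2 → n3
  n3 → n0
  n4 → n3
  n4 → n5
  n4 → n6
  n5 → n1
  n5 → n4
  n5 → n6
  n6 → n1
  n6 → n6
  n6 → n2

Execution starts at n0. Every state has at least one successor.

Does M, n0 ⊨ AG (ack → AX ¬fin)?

States satisfying ack → AX ¬fin: {n0, n1, n2, n3, n4, n5, n6}.
States satisfying AG (ack → AX ¬fin): {n0, n1, n2, n3, n4, n5, n6}.
Every state reachable from n0 satisfies ack → AX ¬fin.
n0 ∈ Sat(AG (ack → AX ¬fin)).

Yes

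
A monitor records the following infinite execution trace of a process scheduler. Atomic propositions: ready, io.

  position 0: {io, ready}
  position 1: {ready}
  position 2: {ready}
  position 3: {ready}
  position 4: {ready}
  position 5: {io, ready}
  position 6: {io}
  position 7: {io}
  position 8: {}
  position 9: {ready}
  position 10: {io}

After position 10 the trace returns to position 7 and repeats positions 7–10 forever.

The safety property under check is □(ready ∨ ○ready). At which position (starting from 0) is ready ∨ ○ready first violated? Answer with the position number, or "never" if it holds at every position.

Check ready ∨ ○ready at each position in order: 0 ✓, 1 ✓, 2 ✓, 3 ✓, 4 ✓, 5 ✓.
At position 6 the labels are {io} and the next position 7 has {io}, so ready ∨ ○ready is false there. This is the first violation.

6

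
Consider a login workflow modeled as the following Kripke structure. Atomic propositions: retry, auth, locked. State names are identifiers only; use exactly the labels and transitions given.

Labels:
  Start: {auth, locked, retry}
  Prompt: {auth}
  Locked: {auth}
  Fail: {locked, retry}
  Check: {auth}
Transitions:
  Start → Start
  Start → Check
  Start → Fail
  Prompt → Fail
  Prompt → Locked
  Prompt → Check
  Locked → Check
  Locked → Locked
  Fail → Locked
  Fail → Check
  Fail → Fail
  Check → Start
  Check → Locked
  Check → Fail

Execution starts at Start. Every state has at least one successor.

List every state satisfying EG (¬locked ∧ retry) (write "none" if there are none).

States satisfying ¬locked ∧ retry: ∅.
States satisfying EG (¬locked ∧ retry): ∅.

none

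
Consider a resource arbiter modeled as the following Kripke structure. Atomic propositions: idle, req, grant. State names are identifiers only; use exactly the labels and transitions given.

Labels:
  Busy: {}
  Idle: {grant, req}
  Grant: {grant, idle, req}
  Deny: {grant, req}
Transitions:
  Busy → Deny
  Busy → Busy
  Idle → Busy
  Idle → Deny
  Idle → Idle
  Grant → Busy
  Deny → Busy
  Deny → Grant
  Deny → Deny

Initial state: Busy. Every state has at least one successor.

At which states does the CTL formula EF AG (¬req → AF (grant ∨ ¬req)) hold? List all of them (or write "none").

{Busy, Idle, Grant, Deny}

States satisfying AG (¬req → AF (grant ∨ ¬req)): {Busy, Idle, Grant, Deny}.
States satisfying EF AG (¬req → AF (grant ∨ ¬req)): {Busy, Idle, Grant, Deny}.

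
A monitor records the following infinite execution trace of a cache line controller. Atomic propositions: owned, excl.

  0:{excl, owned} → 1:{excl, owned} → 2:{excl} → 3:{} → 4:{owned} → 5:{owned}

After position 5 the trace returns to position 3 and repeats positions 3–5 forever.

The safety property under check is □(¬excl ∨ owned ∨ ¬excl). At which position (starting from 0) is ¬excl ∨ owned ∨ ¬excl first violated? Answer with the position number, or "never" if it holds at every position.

2

Check ¬excl ∨ owned ∨ ¬excl at each position in order: 0 ✓, 1 ✓.
At position 2 the labels are {excl}, so ¬excl ∨ owned ∨ ¬excl is false there. This is the first violation.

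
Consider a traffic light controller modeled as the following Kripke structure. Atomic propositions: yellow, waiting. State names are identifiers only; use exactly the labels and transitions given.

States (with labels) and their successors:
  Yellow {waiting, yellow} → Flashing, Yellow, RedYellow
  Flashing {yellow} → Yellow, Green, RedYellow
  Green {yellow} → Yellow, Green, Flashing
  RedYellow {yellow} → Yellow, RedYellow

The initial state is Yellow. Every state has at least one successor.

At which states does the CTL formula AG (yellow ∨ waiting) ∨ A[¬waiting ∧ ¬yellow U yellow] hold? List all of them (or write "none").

States satisfying yellow ∨ waiting: {Yellow, Flashing, Green, RedYellow}.
States satisfying AG (yellow ∨ waiting): {Yellow, Flashing, Green, RedYellow}.
States satisfying ¬waiting ∧ ¬yellow: ∅.
States satisfying yellow: {Yellow, Flashing, Green, RedYellow}.
States satisfying A[¬waiting ∧ ¬yellow U yellow]: {Yellow, Flashing, Green, RedYellow}.
States satisfying AG (yellow ∨ waiting) ∨ A[¬waiting ∧ ¬yellow U yellow]: {Yellow, Flashing, Green, RedYellow}.

{Yellow, Flashing, Green, RedYellow}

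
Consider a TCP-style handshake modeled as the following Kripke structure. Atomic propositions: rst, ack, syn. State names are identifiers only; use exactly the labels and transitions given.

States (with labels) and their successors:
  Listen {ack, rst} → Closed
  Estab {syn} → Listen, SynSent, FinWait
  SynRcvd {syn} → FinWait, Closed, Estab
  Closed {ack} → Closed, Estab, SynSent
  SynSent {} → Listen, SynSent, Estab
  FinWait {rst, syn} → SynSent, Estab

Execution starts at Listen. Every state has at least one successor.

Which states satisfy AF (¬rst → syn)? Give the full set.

{Listen, Estab, SynRcvd, FinWait}

States satisfying ¬rst → syn: {Listen, Estab, SynRcvd, FinWait}.
States satisfying AF (¬rst → syn): {Listen, Estab, SynRcvd, FinWait}.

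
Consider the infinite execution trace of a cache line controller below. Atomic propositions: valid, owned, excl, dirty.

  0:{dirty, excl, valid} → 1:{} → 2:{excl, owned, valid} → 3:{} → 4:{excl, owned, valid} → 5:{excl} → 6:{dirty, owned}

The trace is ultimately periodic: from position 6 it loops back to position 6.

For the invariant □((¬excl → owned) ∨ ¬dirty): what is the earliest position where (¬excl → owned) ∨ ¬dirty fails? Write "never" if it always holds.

(¬excl → owned) ∨ ¬dirty holds at every position 0..6, and those are all the positions the trace ever visits, so the invariant □((¬excl → owned) ∨ ¬dirty) is never violated.

never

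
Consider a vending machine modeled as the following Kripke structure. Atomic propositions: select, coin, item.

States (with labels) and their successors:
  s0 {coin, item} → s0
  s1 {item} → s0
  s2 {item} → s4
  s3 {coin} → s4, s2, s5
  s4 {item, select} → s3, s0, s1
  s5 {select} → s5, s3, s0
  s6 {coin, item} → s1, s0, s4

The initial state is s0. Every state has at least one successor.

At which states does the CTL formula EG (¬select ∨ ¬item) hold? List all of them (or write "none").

States satisfying ¬select ∨ ¬item: {s0, s1, s2, s3, s5, s6}.
States satisfying EG (¬select ∨ ¬item): {s0, s1, s3, s5, s6}.

{s0, s1, s3, s5, s6}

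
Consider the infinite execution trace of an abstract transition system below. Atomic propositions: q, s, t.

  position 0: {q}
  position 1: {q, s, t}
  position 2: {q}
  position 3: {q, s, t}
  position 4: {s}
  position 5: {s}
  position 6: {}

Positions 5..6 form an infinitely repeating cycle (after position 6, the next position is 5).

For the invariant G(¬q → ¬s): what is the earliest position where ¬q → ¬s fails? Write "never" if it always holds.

Check ¬q → ¬s at each position in order: 0 ✓, 1 ✓, 2 ✓, 3 ✓.
At position 4 the labels are {s}, so ¬q → ¬s is false there. This is the first violation.

4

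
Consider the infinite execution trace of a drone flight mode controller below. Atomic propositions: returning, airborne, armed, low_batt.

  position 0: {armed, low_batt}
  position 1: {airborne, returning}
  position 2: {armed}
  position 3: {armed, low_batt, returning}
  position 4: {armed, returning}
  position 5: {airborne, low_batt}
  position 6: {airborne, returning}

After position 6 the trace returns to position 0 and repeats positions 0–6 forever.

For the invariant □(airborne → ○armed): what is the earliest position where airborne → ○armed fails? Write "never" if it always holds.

Check airborne → ○armed at each position in order: 0 ✓, 1 ✓, 2 ✓, 3 ✓, 4 ✓.
At position 5 the labels are {airborne, low_batt} and the next position 6 has {airborne, returning}, so airborne → ○armed is false there. This is the first violation.

5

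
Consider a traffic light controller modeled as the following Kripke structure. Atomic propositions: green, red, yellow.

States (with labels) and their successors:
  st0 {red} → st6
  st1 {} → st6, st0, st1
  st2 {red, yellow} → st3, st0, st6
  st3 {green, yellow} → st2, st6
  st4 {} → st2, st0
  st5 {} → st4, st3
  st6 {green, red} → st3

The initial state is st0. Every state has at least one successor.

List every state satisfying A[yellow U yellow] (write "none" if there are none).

{st2, st3}

States satisfying yellow: {st2, st3}.
States satisfying A[yellow U yellow]: {st2, st3}.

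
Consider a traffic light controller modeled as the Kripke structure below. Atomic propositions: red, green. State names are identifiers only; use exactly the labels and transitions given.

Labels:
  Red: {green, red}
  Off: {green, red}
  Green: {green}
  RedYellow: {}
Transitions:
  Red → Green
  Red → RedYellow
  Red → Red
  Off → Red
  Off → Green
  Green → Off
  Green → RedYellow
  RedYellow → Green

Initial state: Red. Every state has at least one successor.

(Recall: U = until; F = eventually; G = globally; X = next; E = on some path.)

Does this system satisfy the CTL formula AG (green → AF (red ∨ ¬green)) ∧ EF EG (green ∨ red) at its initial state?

Satisfied

States satisfying green → AF (red ∨ ¬green): {Red, Off, Green, RedYellow}.
States satisfying AG (green → AF (red ∨ ¬green)): {Red, Off, Green, RedYellow}.
States satisfying EG (green ∨ red): {Red, Off, Green}.
States satisfying EF EG (green ∨ red): {Red, Off, Green, RedYellow}.
States satisfying AG (green → AF (red ∨ ¬green)) ∧ EF EG (green ∨ red): {Red, Off, Green, RedYellow}.
Red ∈ Sat(AG (green → AF (red ∨ ¬green)) ∧ EF EG (green ∨ red)).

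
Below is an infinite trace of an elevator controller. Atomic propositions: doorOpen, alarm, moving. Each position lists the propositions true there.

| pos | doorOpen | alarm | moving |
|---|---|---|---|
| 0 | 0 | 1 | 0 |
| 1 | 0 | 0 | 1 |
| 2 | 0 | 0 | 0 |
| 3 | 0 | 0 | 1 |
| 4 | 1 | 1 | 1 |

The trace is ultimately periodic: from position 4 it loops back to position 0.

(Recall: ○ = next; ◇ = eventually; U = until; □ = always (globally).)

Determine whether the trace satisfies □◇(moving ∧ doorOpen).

Holds

◇(moving ∧ doorOpen) holds at every position 0..4, and those are all positions ever visited, so □◇(moving ∧ doorOpen) holds.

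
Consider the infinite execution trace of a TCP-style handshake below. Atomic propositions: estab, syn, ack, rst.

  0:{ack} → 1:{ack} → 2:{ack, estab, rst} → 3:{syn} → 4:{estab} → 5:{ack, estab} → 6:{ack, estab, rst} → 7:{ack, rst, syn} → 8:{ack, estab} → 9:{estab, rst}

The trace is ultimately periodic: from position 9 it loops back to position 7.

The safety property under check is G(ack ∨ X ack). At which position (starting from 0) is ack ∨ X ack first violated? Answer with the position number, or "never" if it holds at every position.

3

Check ack ∨ X ack at each position in order: 0 ✓, 1 ✓, 2 ✓.
At position 3 the labels are {syn} and the next position 4 has {estab}, so ack ∨ X ack is false there. This is the first violation.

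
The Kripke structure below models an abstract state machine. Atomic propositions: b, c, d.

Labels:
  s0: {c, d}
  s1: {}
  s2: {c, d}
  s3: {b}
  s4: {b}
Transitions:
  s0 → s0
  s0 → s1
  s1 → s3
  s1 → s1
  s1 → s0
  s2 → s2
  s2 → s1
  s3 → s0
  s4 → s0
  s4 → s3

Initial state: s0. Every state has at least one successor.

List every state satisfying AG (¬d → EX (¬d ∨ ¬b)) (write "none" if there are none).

{s0, s1, s2, s3, s4}

States satisfying ¬d → EX (¬d ∨ ¬b): {s0, s1, s2, s3, s4}.
States satisfying AG (¬d → EX (¬d ∨ ¬b)): {s0, s1, s2, s3, s4}.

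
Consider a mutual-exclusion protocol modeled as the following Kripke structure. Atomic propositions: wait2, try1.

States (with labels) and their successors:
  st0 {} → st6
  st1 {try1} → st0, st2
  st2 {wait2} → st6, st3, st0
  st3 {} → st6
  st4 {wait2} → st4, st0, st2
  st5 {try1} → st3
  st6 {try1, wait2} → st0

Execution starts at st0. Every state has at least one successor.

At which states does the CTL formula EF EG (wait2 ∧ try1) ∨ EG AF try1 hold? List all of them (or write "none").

{st0, st1, st2, st3, st5, st6}

States satisfying EG (wait2 ∧ try1): ∅.
States satisfying EF EG (wait2 ∧ try1): ∅.
States satisfying AF try1: {st0, st1, st2, st3, st5, st6}.
States satisfying EG AF try1: {st0, st1, st2, st3, st5, st6}.
States satisfying EF EG (wait2 ∧ try1) ∨ EG AF try1: {st0, st1, st2, st3, st5, st6}.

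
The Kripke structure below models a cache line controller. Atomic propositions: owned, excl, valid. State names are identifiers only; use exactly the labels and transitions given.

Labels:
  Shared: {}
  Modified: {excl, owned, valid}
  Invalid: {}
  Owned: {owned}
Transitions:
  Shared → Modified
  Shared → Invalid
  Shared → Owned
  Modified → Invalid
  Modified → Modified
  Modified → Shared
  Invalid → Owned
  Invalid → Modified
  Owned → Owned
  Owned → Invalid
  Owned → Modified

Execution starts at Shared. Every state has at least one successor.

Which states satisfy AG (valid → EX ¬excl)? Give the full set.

States satisfying valid → EX ¬excl: {Shared, Modified, Invalid, Owned}.
States satisfying AG (valid → EX ¬excl): {Shared, Modified, Invalid, Owned}.

{Shared, Modified, Invalid, Owned}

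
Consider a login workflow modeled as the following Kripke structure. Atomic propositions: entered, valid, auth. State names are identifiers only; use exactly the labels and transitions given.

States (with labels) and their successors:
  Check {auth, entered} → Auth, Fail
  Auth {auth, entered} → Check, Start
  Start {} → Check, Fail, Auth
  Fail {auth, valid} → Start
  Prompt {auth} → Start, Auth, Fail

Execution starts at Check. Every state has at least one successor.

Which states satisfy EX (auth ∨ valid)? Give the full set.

States satisfying auth ∨ valid: {Check, Auth, Fail, Prompt}.
States satisfying EX (auth ∨ valid): {Check, Auth, Start, Prompt}.

{Check, Auth, Start, Prompt}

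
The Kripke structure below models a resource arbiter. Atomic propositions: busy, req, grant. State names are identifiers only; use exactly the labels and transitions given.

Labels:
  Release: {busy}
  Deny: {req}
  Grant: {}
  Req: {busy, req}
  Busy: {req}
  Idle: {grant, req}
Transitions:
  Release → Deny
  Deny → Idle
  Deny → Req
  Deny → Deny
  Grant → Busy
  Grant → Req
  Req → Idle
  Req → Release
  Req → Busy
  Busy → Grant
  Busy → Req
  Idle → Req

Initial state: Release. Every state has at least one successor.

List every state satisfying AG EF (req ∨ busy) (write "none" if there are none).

{Release, Deny, Grant, Req, Busy, Idle}

States satisfying EF (req ∨ busy): {Release, Deny, Grant, Req, Busy, Idle}.
States satisfying AG EF (req ∨ busy): {Release, Deny, Grant, Req, Busy, Idle}.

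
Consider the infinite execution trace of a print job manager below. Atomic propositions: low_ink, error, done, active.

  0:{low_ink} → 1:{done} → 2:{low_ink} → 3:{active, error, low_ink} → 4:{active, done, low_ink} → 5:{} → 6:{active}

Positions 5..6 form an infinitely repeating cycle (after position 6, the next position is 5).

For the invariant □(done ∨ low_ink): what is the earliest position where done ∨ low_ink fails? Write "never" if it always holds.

Check done ∨ low_ink at each position in order: 0 ✓, 1 ✓, 2 ✓, 3 ✓, 4 ✓.
At position 5 the labels are {}, so done ∨ low_ink is false there. This is the first violation.

5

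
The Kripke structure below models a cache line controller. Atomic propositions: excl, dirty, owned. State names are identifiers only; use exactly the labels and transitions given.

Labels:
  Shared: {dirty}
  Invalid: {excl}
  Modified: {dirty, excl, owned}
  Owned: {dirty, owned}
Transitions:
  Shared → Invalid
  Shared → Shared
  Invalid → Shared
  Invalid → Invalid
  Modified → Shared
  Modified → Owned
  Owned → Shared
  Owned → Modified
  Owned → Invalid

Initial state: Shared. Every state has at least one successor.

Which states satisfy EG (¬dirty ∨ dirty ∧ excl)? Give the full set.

{Invalid}

States satisfying ¬dirty ∨ dirty ∧ excl: {Invalid, Modified}.
States satisfying EG (¬dirty ∨ dirty ∧ excl): {Invalid}.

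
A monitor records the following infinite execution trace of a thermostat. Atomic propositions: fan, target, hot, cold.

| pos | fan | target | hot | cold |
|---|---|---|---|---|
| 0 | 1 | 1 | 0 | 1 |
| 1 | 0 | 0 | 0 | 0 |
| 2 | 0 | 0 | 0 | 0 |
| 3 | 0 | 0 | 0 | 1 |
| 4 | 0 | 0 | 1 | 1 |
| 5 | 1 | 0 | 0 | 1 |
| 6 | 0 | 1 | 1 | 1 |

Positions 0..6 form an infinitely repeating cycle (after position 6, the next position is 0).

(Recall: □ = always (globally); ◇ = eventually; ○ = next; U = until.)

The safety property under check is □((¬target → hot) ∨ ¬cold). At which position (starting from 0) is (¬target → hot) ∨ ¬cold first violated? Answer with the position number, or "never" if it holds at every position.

3

Check (¬target → hot) ∨ ¬cold at each position in order: 0 ✓, 1 ✓, 2 ✓.
At position 3 the labels are {cold}, so (¬target → hot) ∨ ¬cold is false there. This is the first violation.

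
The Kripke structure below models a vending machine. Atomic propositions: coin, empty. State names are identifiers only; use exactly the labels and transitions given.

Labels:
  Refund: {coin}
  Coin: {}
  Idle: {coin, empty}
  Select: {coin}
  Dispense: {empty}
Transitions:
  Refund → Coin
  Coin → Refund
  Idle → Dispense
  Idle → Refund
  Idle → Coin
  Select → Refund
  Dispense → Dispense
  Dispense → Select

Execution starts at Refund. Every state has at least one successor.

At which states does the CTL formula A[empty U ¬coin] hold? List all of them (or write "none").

States satisfying empty: {Idle, Dispense}.
States satisfying ¬coin: {Coin, Dispense}.
States satisfying A[empty U ¬coin]: {Coin, Dispense}.

{Coin, Dispense}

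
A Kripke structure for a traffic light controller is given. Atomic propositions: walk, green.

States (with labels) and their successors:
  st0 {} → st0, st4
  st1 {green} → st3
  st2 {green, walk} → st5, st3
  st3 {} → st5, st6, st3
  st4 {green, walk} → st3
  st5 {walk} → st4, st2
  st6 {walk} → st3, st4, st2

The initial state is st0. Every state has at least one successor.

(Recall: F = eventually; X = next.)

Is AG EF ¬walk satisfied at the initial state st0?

Yes

States satisfying EF ¬walk: {st0, st1, st2, st3, st4, st5, st6}.
States satisfying AG EF ¬walk: {st0, st1, st2, st3, st4, st5, st6}.
Every state reachable from st0 satisfies EF ¬walk.
st0 ∈ Sat(AG EF ¬walk).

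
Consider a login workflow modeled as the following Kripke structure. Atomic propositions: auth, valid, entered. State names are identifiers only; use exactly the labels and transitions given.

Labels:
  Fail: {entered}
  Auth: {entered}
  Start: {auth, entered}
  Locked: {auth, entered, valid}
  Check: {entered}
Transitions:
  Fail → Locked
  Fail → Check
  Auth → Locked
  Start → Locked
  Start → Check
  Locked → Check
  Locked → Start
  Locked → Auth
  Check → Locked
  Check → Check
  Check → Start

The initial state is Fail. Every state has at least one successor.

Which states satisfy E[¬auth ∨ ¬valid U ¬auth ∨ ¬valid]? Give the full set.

{Fail, Auth, Start, Check}

States satisfying ¬auth ∨ ¬valid: {Fail, Auth, Start, Check}.
States satisfying E[¬auth ∨ ¬valid U ¬auth ∨ ¬valid]: {Fail, Auth, Start, Check}.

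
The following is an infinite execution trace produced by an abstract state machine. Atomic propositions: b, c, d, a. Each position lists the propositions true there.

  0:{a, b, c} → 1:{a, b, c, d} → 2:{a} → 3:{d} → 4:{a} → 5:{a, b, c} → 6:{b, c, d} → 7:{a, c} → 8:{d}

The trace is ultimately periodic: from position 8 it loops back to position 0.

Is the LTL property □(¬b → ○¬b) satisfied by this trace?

¬b → ○¬b must hold at every position from 0 onward. It fails at position 4, so □(¬b → ○¬b) is false.
Positions where ¬b holds: 2, 3, 4, 7, 8.
Check ○¬b at each: 2→ok, 3→ok, 4→fails, 7→ok, 8→fails.

Does not hold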